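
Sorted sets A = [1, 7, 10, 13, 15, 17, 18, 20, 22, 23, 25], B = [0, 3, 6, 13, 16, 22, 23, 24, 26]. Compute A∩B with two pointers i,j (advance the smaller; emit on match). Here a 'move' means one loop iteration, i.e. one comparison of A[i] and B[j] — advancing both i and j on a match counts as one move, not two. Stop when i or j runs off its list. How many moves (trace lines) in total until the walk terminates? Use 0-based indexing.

[i=0,j=0] 1>0 → j++
[i=0,j=1] 1<3 → i++
[i=1,j=1] 7>3 → j++
[i=1,j=2] 7>6 → j++
[i=1,j=3] 7<13 → i++
[i=2,j=3] 10<13 → i++
[i=3,j=3] 13==13 emit → i++,j++
[i=4,j=4] 15<16 → i++
[i=5,j=4] 17>16 → j++
[i=5,j=5] 17<22 → i++
[i=6,j=5] 18<22 → i++
[i=7,j=5] 20<22 → i++
[i=8,j=5] 22==22 emit → i++,j++
[i=9,j=6] 23==23 emit → i++,j++
[i=10,j=7] 25>24 → j++
[i=10,j=8] 25<26 → i++

16 moves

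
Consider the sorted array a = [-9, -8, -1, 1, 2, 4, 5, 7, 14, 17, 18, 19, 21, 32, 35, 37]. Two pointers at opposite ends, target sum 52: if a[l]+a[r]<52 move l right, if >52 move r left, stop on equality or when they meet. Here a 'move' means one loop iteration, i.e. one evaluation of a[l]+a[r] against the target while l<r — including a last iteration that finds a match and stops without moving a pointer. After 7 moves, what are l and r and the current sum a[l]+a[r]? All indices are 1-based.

l=8, r=16, sum=44

[1,16] -9+37=28 <52 → l++
[2,16] -8+37=29 <52 → l++
[3,16] -1+37=36 <52 → l++
[4,16] 1+37=38 <52 → l++
[5,16] 2+37=39 <52 → l++
[6,16] 4+37=41 <52 → l++
[7,16] 5+37=42 <52 → l++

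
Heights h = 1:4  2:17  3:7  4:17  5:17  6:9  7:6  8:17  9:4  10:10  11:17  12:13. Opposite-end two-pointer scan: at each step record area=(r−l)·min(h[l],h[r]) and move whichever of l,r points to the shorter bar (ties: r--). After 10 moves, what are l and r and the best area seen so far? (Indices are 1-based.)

l=2, r=3, best area=153

l=1 r=12: min(4,13)*11=44 best=44 *, l++
l=2 r=12: min(17,13)*10=130 best=130 *, r--
l=2 r=11: min(17,17)*9=153 best=153 *, r--
l=2 r=10: min(17,10)*8=80 best=153, r--
l=2 r=9: min(17,4)*7=28 best=153, r--
l=2 r=8: min(17,17)*6=102 best=153, r--
l=2 r=7: min(17,6)*5=30 best=153, r--
l=2 r=6: min(17,9)*4=36 best=153, r--
l=2 r=5: min(17,17)*3=51 best=153, r--
l=2 r=4: min(17,17)*2=34 best=153, r--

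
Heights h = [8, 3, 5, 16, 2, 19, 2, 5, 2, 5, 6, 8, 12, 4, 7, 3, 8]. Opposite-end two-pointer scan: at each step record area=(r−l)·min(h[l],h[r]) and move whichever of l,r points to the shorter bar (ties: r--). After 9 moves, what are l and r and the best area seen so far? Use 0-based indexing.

l=0 r=16: min(8,8)*16=128 best=128 *, r--
l=0 r=15: min(8,3)*15=45 best=128, r--
l=0 r=14: min(8,7)*14=98 best=128, r--
l=0 r=13: min(8,4)*13=52 best=128, r--
l=0 r=12: min(8,12)*12=96 best=128, l++
l=1 r=12: min(3,12)*11=33 best=128, l++
l=2 r=12: min(5,12)*10=50 best=128, l++
l=3 r=12: min(16,12)*9=108 best=128, r--
l=3 r=11: min(16,8)*8=64 best=128, r--

l=3, r=10, best area=128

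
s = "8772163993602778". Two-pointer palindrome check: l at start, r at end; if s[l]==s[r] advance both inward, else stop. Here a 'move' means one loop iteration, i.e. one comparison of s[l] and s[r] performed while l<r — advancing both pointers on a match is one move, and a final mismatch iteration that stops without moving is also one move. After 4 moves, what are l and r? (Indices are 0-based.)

l=4, r=11

[0,15] '8'=='8' → l++,r--
[1,14] '7'=='7' → l++,r--
[2,13] '7'=='7' → l++,r--
[3,12] '2'=='2' → l++,r--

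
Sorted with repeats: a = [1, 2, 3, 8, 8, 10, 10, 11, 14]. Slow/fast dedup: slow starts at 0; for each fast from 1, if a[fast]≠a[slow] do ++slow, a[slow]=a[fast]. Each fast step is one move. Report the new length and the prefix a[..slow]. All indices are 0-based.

length 7; prefix = [1, 2, 3, 8, 10, 11, 14]

(s=0,f=1) a[fast]=2≠a[slow]=1 write a[1]=2 → slow++,fast++
(s=1,f=2) a[fast]=3≠a[slow]=2 write a[2]=3 → slow++,fast++
(s=2,f=3) a[fast]=8≠a[slow]=3 write a[3]=8 → slow++,fast++
(s=3,f=4) a[fast]=8=a[slow] dup → fast++
(s=3,f=5) a[fast]=10≠a[slow]=8 write a[4]=10 → slow++,fast++
(s=4,f=6) a[fast]=10=a[slow] dup → fast++
(s=4,f=7) a[fast]=11≠a[slow]=10 write a[5]=11 → slow++,fast++
(s=5,f=8) a[fast]=14≠a[slow]=11 write a[6]=14 → slow++,fast++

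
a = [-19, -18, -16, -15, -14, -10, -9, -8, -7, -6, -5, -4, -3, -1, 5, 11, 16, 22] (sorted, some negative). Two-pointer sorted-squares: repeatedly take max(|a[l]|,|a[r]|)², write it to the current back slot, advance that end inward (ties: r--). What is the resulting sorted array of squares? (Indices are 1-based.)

l=1 r=18: |-19|<=|22| out[18]=484, r--
l=1 r=17: |-19|>|16| out[17]=361, l++
l=2 r=17: |-18|>|16| out[16]=324, l++
l=3 r=17: |-16|<=|16| out[15]=256, r--
l=3 r=16: |-16|>|11| out[14]=256, l++
l=4 r=16: |-15|>|11| out[13]=225, l++
l=5 r=16: |-14|>|11| out[12]=196, l++
l=6 r=16: |-10|<=|11| out[11]=121, r--
l=6 r=15: |-10|>|5| out[10]=100, l++
l=7 r=15: |-9|>|5| out[9]=81, l++
l=8 r=15: |-8|>|5| out[8]=64, l++
l=9 r=15: |-7|>|5| out[7]=49, l++
l=10 r=15: |-6|>|5| out[6]=36, l++
l=11 r=15: |-5|<=|5| out[5]=25, r--
l=11 r=14: |-5|>|-1| out[4]=25, l++
l=12 r=14: |-4|>|-1| out[3]=16, l++
l=13 r=14: |-3|>|-1| out[2]=9, l++
l=14 r=14: |-1|<=|-1| out[1]=1, r--

[1, 9, 16, 25, 25, 36, 49, 64, 81, 100, 121, 196, 225, 256, 256, 324, 361, 484]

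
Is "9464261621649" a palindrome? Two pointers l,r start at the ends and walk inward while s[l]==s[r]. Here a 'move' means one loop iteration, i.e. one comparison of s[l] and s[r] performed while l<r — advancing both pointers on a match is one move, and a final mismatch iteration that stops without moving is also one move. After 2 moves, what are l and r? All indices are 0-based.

l=2, r=10

[0,12] '9'=='9' → l++,r--
[1,11] '4'=='4' → l++,r--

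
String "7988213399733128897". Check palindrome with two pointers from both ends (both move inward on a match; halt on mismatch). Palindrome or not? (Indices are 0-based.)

l=0 r=18: '7'=='7', l++,r--
l=1 r=17: '9'=='9', l++,r--
l=2 r=16: '8'=='8', l++,r--
l=3 r=15: '8'=='8', l++,r--
l=4 r=14: '2'=='2', l++,r--
l=5 r=13: '1'=='1', l++,r--
l=6 r=12: '3'=='3', l++,r--
l=7 r=11: '3'=='3', l++,r--
l=8 r=10: '9'!='7', stop

not a palindrome (mismatch at 8,10)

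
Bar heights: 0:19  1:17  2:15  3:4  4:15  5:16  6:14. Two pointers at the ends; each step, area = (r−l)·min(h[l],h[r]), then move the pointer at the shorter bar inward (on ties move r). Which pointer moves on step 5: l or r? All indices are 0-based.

r

l=0 r=6: min(19,14)*6=84 best=84 *, r--
l=0 r=5: min(19,16)*5=80 best=84, r--
l=0 r=4: min(19,15)*4=60 best=84, r--
l=0 r=3: min(19,4)*3=12 best=84, r--
l=0 r=2: min(19,15)*2=30 best=84, r--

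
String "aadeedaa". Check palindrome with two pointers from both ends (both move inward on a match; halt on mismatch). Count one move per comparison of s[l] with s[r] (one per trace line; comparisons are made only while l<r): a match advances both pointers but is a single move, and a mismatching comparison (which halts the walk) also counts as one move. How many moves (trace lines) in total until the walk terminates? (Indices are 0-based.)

[0,7] 'a'=='a' → l++,r--
[1,6] 'a'=='a' → l++,r--
[2,5] 'd'=='d' → l++,r--
[3,4] 'e'=='e' → l++,r--

4 moves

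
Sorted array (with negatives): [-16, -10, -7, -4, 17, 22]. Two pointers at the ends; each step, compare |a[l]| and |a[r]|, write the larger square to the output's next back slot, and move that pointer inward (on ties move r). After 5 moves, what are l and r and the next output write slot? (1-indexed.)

[1,6] |-16|<=|22| out[6]=484 → r--
[1,5] |-16|<=|17| out[5]=289 → r--
[1,4] |-16|>|-4| out[4]=256 → l++
[2,4] |-10|>|-4| out[3]=100 → l++
[3,4] |-7|>|-4| out[2]=49 → l++

l=4, r=4, next write slot=1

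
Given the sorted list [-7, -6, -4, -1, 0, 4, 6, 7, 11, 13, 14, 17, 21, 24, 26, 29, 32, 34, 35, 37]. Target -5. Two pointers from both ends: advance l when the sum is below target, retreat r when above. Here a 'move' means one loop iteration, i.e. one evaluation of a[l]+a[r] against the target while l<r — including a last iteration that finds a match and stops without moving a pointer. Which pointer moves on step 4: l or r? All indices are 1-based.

r

l=1 r=20: -7+37=30 >-5, r--
l=1 r=19: -7+35=28 >-5, r--
l=1 r=18: -7+34=27 >-5, r--
l=1 r=17: -7+32=25 >-5, r--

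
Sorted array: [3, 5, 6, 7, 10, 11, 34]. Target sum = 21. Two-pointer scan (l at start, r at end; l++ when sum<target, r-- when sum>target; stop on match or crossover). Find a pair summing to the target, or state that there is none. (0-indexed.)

(10, 11)

l=0 r=6: 3+34=37 >21, r--
l=0 r=5: 3+11=14 <21, l++
l=1 r=5: 5+11=16 <21, l++
l=2 r=5: 6+11=17 <21, l++
l=3 r=5: 7+11=18 <21, l++
l=4 r=5: 10+11=21, found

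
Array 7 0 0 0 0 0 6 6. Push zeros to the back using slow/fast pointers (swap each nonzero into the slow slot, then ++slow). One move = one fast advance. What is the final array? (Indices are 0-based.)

slow=0 fast=0: a[fast]=7≠0 swap→a[0]=7, slow++,fast++
slow=1 fast=1: a[fast]=0, fast++
slow=1 fast=2: a[fast]=0, fast++
slow=1 fast=3: a[fast]=0, fast++
slow=1 fast=4: a[fast]=0, fast++
slow=1 fast=5: a[fast]=0, fast++
slow=1 fast=6: a[fast]=6≠0 swap→a[1]=6, slow++,fast++
slow=2 fast=7: a[fast]=6≠0 swap→a[2]=6, slow++,fast++

[7, 6, 6, 0, 0, 0, 0, 0]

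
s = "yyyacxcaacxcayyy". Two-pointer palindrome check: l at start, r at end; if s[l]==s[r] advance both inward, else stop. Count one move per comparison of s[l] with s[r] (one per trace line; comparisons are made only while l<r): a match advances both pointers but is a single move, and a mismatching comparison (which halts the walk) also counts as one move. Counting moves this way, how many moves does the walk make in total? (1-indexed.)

[1,16] 'y'=='y' → l++,r--
[2,15] 'y'=='y' → l++,r--
[3,14] 'y'=='y' → l++,r--
[4,13] 'a'=='a' → l++,r--
[5,12] 'c'=='c' → l++,r--
[6,11] 'x'=='x' → l++,r--
[7,10] 'c'=='c' → l++,r--
[8,9] 'a'=='a' → l++,r--

8 moves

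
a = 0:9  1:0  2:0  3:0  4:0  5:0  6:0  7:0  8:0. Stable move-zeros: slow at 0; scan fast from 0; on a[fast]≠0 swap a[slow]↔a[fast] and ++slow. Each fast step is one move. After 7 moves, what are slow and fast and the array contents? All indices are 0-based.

slow=1, fast=7, a=[9, 0, 0, 0, 0, 0, 0, 0, 0]

(s=0,f=0) a[fast]=9≠0 swap→a[0]=9 → slow++,fast++
(s=1,f=1) a[fast]=0 → fast++
(s=1,f=2) a[fast]=0 → fast++
(s=1,f=3) a[fast]=0 → fast++
(s=1,f=4) a[fast]=0 → fast++
(s=1,f=5) a[fast]=0 → fast++
(s=1,f=6) a[fast]=0 → fast++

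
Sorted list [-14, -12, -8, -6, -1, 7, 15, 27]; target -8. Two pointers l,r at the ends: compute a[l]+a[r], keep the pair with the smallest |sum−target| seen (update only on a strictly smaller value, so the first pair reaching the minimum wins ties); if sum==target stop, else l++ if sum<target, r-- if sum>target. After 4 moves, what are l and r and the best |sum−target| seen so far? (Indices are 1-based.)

l=2, r=5, best |Δ|=1

[1,8] -14+27=13 d=21 * → r--
[1,7] -14+15=1 d=9 * → r--
[1,6] -14+7=-7 d=1 * → r--
[1,5] -14+-1=-15 d=7 → l++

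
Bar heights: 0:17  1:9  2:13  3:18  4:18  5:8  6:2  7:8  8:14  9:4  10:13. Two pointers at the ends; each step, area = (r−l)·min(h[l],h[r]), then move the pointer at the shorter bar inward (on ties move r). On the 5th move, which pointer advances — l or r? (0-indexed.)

r

l=0 r=10: min(17,13)*10=130 best=130 *, r--
l=0 r=9: min(17,4)*9=36 best=130, r--
l=0 r=8: min(17,14)*8=112 best=130, r--
l=0 r=7: min(17,8)*7=56 best=130, r--
l=0 r=6: min(17,2)*6=12 best=130, r--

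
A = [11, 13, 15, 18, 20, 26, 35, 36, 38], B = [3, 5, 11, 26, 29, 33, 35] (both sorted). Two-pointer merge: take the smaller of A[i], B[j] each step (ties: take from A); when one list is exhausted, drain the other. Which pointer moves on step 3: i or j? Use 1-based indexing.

i

i=1 j=1: A[i]=11>B[j]=3 take 3, j++
i=1 j=2: A[i]=11>B[j]=5 take 5, j++
i=1 j=3: A[i]=11<=B[j]=11 take 11, i++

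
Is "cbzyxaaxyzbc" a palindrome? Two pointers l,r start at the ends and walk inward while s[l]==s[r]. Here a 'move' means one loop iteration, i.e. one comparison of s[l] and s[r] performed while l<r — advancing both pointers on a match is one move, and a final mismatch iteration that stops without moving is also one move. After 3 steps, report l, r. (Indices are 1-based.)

[1,12] 'c'=='c' → l++,r--
[2,11] 'b'=='b' → l++,r--
[3,10] 'z'=='z' → l++,r--

l=4, r=9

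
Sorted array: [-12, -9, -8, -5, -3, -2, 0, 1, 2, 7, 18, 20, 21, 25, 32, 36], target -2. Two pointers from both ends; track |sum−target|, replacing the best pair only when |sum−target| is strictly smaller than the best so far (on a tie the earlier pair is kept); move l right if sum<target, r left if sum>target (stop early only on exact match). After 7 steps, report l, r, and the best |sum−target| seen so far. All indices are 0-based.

l=0 r=15: -12+36=24 d=26 *, r--
l=0 r=14: -12+32=20 d=22 *, r--
l=0 r=13: -12+25=13 d=15 *, r--
l=0 r=12: -12+21=9 d=11 *, r--
l=0 r=11: -12+20=8 d=10 *, r--
l=0 r=10: -12+18=6 d=8 *, r--
l=0 r=9: -12+7=-5 d=3 *, l++

l=1, r=9, best |Δ|=3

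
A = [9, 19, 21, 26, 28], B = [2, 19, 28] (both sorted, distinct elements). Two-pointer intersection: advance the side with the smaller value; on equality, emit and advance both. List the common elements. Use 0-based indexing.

[i=0,j=0] 9>2 → j++
[i=0,j=1] 9<19 → i++
[i=1,j=1] 19==19 emit → i++,j++
[i=2,j=2] 21<28 → i++
[i=3,j=2] 26<28 → i++
[i=4,j=2] 28==28 emit → i++,j++

intersection = [19, 28]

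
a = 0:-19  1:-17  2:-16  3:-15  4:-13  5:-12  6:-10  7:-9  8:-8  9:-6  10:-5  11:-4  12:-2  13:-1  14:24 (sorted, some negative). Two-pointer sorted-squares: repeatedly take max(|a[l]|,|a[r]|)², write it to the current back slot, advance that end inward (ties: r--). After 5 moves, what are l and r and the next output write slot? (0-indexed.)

l=4, r=13, next write slot=9

[0,14] |-19|<=|24| out[14]=576 → r--
[0,13] |-19|>|-1| out[13]=361 → l++
[1,13] |-17|>|-1| out[12]=289 → l++
[2,13] |-16|>|-1| out[11]=256 → l++
[3,13] |-15|>|-1| out[10]=225 → l++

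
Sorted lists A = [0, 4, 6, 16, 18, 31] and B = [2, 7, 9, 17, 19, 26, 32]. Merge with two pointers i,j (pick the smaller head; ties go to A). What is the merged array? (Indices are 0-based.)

i=0 j=0: A[i]=0<=B[j]=2 take 0, i++
i=1 j=0: A[i]=4>B[j]=2 take 2, j++
i=1 j=1: A[i]=4<=B[j]=7 take 4, i++
i=2 j=1: A[i]=6<=B[j]=7 take 6, i++
i=3 j=1: A[i]=16>B[j]=7 take 7, j++
i=3 j=2: A[i]=16>B[j]=9 take 9, j++
i=3 j=3: A[i]=16<=B[j]=17 take 16, i++
i=4 j=3: A[i]=18>B[j]=17 take 17, j++
i=4 j=4: A[i]=18<=B[j]=19 take 18, i++
i=5 j=4: A[i]=31>B[j]=19 take 19, j++
i=5 j=5: A[i]=31>B[j]=26 take 26, j++
i=5 j=6: A[i]=31<=B[j]=32 take 31, i++
i=6 j=6: A done, take B[j]=32, j++

[0, 2, 4, 6, 7, 9, 16, 17, 18, 19, 26, 31, 32]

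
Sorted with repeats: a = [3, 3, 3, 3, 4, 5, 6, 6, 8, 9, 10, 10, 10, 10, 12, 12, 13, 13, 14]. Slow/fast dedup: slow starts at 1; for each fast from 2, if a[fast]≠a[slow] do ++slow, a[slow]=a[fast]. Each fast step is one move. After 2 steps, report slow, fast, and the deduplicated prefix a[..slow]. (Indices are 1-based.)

(s=1,f=2) a[fast]=3=a[slow] dup → fast++
(s=1,f=3) a[fast]=3=a[slow] dup → fast++

slow=1, fast=4, prefix=[3]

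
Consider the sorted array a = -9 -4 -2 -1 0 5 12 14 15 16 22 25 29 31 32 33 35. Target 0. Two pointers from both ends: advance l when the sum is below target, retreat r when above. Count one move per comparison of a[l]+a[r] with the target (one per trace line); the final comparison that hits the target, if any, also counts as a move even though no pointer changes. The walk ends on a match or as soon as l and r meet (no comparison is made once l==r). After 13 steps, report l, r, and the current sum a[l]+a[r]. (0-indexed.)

l=1, r=4, sum=-4

[0,16] -9+35=26 >0 → r--
[0,15] -9+33=24 >0 → r--
[0,14] -9+32=23 >0 → r--
[0,13] -9+31=22 >0 → r--
[0,12] -9+29=20 >0 → r--
[0,11] -9+25=16 >0 → r--
[0,10] -9+22=13 >0 → r--
[0,9] -9+16=7 >0 → r--
[0,8] -9+15=6 >0 → r--
[0,7] -9+14=5 >0 → r--
[0,6] -9+12=3 >0 → r--
[0,5] -9+5=-4 <0 → l++
[1,5] -4+5=1 >0 → r--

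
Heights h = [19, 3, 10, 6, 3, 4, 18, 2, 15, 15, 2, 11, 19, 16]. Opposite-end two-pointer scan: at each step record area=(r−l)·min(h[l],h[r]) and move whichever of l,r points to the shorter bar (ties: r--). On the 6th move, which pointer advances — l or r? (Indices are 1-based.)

r

l=1 r=14: min(19,16)*13=208 best=208 *, r--
l=1 r=13: min(19,19)*12=228 best=228 *, r--
l=1 r=12: min(19,11)*11=121 best=228, r--
l=1 r=11: min(19,2)*10=20 best=228, r--
l=1 r=10: min(19,15)*9=135 best=228, r--
l=1 r=9: min(19,15)*8=120 best=228, r--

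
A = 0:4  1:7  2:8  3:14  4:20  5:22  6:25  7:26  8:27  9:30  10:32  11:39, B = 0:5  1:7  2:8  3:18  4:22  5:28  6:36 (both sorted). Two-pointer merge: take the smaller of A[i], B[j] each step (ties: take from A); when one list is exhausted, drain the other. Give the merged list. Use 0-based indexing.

i=0 j=0: A[i]=4<=B[j]=5 take 4, i++
i=1 j=0: A[i]=7>B[j]=5 take 5, j++
i=1 j=1: A[i]=7<=B[j]=7 take 7, i++
i=2 j=1: A[i]=8>B[j]=7 take 7, j++
i=2 j=2: A[i]=8<=B[j]=8 take 8, i++
i=3 j=2: A[i]=14>B[j]=8 take 8, j++
i=3 j=3: A[i]=14<=B[j]=18 take 14, i++
i=4 j=3: A[i]=20>B[j]=18 take 18, j++
i=4 j=4: A[i]=20<=B[j]=22 take 20, i++
i=5 j=4: A[i]=22<=B[j]=22 take 22, i++
i=6 j=4: A[i]=25>B[j]=22 take 22, j++
i=6 j=5: A[i]=25<=B[j]=28 take 25, i++
i=7 j=5: A[i]=26<=B[j]=28 take 26, i++
i=8 j=5: A[i]=27<=B[j]=28 take 27, i++
i=9 j=5: A[i]=30>B[j]=28 take 28, j++
i=9 j=6: A[i]=30<=B[j]=36 take 30, i++
i=10 j=6: A[i]=32<=B[j]=36 take 32, i++
i=11 j=6: A[i]=39>B[j]=36 take 36, j++
i=11 j=7: B done, take A[i]=39, i++

[4, 5, 7, 7, 8, 8, 14, 18, 20, 22, 22, 25, 26, 27, 28, 30, 32, 36, 39]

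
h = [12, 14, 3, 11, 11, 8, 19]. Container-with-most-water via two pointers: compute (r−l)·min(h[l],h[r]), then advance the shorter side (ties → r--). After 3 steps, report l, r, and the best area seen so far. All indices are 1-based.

l=4, r=7, best area=72

[1,7] min(12,19)*6=72 best=72 * → l++
[2,7] min(14,19)*5=70 best=72 → l++
[3,7] min(3,19)*4=12 best=72 → l++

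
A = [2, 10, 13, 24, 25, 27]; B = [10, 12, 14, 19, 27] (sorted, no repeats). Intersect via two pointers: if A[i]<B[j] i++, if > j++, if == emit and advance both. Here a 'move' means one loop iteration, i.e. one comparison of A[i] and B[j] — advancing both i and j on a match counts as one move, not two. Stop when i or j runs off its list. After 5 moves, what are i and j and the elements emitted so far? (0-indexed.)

i=0 j=0: 2<10, i++
i=1 j=0: 10==10 emit, i++,j++
i=2 j=1: 13>12, j++
i=2 j=2: 13<14, i++
i=3 j=2: 24>14, j++

i=3, j=3, emitted=[10]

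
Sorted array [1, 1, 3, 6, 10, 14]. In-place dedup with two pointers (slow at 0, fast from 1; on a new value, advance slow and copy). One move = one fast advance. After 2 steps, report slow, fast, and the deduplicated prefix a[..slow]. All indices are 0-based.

slow=1, fast=3, prefix=[1, 3]

slow=0 fast=1: a[fast]=1=a[slow] dup, fast++
slow=0 fast=2: a[fast]=3≠a[slow]=1 write a[1]=3, slow++,fast++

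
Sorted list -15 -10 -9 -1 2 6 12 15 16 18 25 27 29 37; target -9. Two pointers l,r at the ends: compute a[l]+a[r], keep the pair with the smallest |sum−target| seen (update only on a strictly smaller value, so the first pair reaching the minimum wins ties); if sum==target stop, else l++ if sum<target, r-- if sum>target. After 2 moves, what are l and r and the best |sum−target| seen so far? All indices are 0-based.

l=0, r=11, best |Δ|=23

l=0 r=13: -15+37=22 d=31 *, r--
l=0 r=12: -15+29=14 d=23 *, r--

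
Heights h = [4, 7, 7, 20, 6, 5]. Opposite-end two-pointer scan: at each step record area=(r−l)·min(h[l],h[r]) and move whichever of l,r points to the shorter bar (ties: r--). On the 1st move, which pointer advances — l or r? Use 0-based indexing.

l

l=0 r=5: min(4,5)*5=20 best=20 *, l++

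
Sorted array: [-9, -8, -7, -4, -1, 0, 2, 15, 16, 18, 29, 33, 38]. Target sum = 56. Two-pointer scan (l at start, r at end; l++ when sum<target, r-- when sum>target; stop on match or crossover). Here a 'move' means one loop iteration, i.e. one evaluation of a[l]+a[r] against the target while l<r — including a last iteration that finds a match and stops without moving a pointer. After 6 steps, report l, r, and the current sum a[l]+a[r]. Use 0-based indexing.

l=0 r=12: -9+38=29 <56, l++
l=1 r=12: -8+38=30 <56, l++
l=2 r=12: -7+38=31 <56, l++
l=3 r=12: -4+38=34 <56, l++
l=4 r=12: -1+38=37 <56, l++
l=5 r=12: 0+38=38 <56, l++

l=6, r=12, sum=40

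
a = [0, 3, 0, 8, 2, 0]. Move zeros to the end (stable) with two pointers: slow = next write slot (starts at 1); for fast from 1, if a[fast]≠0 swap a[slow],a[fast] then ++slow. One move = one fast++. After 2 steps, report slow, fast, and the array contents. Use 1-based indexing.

slow=1 fast=1: a[fast]=0, fast++
slow=1 fast=2: a[fast]=3≠0 swap→a[1]=3, slow++,fast++

slow=2, fast=3, a=[3, 0, 0, 8, 2, 0]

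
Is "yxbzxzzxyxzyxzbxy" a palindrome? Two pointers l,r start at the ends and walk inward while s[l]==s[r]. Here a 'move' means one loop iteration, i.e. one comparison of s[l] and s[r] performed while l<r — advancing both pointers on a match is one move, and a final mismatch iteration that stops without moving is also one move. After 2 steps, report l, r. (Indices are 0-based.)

l=2, r=14

l=0 r=16: 'y'=='y', l++,r--
l=1 r=15: 'x'=='x', l++,r--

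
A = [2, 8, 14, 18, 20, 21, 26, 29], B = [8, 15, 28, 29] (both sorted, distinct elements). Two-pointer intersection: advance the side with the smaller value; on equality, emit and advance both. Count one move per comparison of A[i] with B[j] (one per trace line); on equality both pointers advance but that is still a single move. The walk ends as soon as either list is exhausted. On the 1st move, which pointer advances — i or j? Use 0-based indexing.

[i=0,j=0] 2<8 → i++

i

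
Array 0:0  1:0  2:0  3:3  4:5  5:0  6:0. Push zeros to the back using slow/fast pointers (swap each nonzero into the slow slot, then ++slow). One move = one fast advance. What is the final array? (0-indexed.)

slow=0 fast=0: a[fast]=0, fast++
slow=0 fast=1: a[fast]=0, fast++
slow=0 fast=2: a[fast]=0, fast++
slow=0 fast=3: a[fast]=3≠0 swap→a[0]=3, slow++,fast++
slow=1 fast=4: a[fast]=5≠0 swap→a[1]=5, slow++,fast++
slow=2 fast=5: a[fast]=0, fast++
slow=2 fast=6: a[fast]=0, fast++

[3, 5, 0, 0, 0, 0, 0]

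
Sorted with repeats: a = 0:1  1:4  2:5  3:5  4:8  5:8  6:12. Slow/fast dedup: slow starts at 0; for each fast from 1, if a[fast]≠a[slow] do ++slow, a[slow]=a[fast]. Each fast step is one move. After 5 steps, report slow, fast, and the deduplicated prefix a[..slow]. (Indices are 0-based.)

(s=0,f=1) a[fast]=4≠a[slow]=1 write a[1]=4 → slow++,fast++
(s=1,f=2) a[fast]=5≠a[slow]=4 write a[2]=5 → slow++,fast++
(s=2,f=3) a[fast]=5=a[slow] dup → fast++
(s=2,f=4) a[fast]=8≠a[slow]=5 write a[3]=8 → slow++,fast++
(s=3,f=5) a[fast]=8=a[slow] dup → fast++

slow=3, fast=6, prefix=[1, 4, 5, 8]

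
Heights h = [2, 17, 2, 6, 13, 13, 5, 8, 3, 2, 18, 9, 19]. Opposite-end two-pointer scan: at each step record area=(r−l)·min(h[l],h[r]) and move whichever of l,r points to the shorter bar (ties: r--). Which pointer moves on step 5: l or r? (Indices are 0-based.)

[0,12] min(2,19)*12=24 best=24 * → l++
[1,12] min(17,19)*11=187 best=187 * → l++
[2,12] min(2,19)*10=20 best=187 → l++
[3,12] min(6,19)*9=54 best=187 → l++
[4,12] min(13,19)*8=104 best=187 → l++

l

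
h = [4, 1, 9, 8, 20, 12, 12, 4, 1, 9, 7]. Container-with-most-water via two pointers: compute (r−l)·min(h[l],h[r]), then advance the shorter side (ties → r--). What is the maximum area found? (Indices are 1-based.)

max area = 63

l=1 r=11: min(4,7)*10=40 best=40 *, l++
l=2 r=11: min(1,7)*9=9 best=40, l++
l=3 r=11: min(9,7)*8=56 best=56 *, r--
l=3 r=10: min(9,9)*7=63 best=63 *, r--
l=3 r=9: min(9,1)*6=6 best=63, r--
l=3 r=8: min(9,4)*5=20 best=63, r--
l=3 r=7: min(9,12)*4=36 best=63, l++
l=4 r=7: min(8,12)*3=24 best=63, l++
l=5 r=7: min(20,12)*2=24 best=63, r--
l=5 r=6: min(20,12)*1=12 best=63, r--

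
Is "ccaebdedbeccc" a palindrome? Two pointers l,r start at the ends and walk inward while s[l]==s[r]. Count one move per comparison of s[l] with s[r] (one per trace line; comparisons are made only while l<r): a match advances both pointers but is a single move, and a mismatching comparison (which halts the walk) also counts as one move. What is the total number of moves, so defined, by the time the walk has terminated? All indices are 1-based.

3 moves

l=1 r=13: 'c'=='c', l++,r--
l=2 r=12: 'c'=='c', l++,r--
l=3 r=11: 'a'!='c', stop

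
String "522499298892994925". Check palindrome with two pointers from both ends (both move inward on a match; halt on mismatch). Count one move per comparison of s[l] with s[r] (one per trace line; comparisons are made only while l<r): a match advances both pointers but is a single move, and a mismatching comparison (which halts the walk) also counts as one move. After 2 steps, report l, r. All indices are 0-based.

l=2, r=15

l=0 r=17: '5'=='5', l++,r--
l=1 r=16: '2'=='2', l++,r--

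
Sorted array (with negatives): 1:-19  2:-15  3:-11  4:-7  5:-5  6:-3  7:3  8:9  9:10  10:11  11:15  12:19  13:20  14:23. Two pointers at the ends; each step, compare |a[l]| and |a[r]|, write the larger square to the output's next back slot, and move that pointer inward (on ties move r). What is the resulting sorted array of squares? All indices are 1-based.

[9, 9, 25, 49, 81, 100, 121, 121, 225, 225, 361, 361, 400, 529]

l=1 r=14: |-19|<=|23| out[14]=529, r--
l=1 r=13: |-19|<=|20| out[13]=400, r--
l=1 r=12: |-19|<=|19| out[12]=361, r--
l=1 r=11: |-19|>|15| out[11]=361, l++
l=2 r=11: |-15|<=|15| out[10]=225, r--
l=2 r=10: |-15|>|11| out[9]=225, l++
l=3 r=10: |-11|<=|11| out[8]=121, r--
l=3 r=9: |-11|>|10| out[7]=121, l++
l=4 r=9: |-7|<=|10| out[6]=100, r--
l=4 r=8: |-7|<=|9| out[5]=81, r--
l=4 r=7: |-7|>|3| out[4]=49, l++
l=5 r=7: |-5|>|3| out[3]=25, l++
l=6 r=7: |-3|<=|3| out[2]=9, r--
l=6 r=6: |-3|<=|-3| out[1]=9, r--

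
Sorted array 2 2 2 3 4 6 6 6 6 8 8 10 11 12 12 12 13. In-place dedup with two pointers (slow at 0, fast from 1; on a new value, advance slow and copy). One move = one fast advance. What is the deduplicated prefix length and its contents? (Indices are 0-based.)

length 9; prefix = [2, 3, 4, 6, 8, 10, 11, 12, 13]

slow=0 fast=1: a[fast]=2=a[slow] dup, fast++
slow=0 fast=2: a[fast]=2=a[slow] dup, fast++
slow=0 fast=3: a[fast]=3≠a[slow]=2 write a[1]=3, slow++,fast++
slow=1 fast=4: a[fast]=4≠a[slow]=3 write a[2]=4, slow++,fast++
slow=2 fast=5: a[fast]=6≠a[slow]=4 write a[3]=6, slow++,fast++
slow=3 fast=6: a[fast]=6=a[slow] dup, fast++
slow=3 fast=7: a[fast]=6=a[slow] dup, fast++
slow=3 fast=8: a[fast]=6=a[slow] dup, fast++
slow=3 fast=9: a[fast]=8≠a[slow]=6 write a[4]=8, slow++,fast++
slow=4 fast=10: a[fast]=8=a[slow] dup, fast++
slow=4 fast=11: a[fast]=10≠a[slow]=8 write a[5]=10, slow++,fast++
slow=5 fast=12: a[fast]=11≠a[slow]=10 write a[6]=11, slow++,fast++
slow=6 fast=13: a[fast]=12≠a[slow]=11 write a[7]=12, slow++,fast++
slow=7 fast=14: a[fast]=12=a[slow] dup, fast++
slow=7 fast=15: a[fast]=12=a[slow] dup, fast++
slow=7 fast=16: a[fast]=13≠a[slow]=12 write a[8]=13, slow++,fast++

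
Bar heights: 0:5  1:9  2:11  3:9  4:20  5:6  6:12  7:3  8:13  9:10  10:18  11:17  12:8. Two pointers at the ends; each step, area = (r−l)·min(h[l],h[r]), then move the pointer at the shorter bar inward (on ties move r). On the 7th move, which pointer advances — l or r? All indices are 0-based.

r

l=0 r=12: min(5,8)*12=60 best=60 *, l++
l=1 r=12: min(9,8)*11=88 best=88 *, r--
l=1 r=11: min(9,17)*10=90 best=90 *, l++
l=2 r=11: min(11,17)*9=99 best=99 *, l++
l=3 r=11: min(9,17)*8=72 best=99, l++
l=4 r=11: min(20,17)*7=119 best=119 *, r--
l=4 r=10: min(20,18)*6=108 best=119, r--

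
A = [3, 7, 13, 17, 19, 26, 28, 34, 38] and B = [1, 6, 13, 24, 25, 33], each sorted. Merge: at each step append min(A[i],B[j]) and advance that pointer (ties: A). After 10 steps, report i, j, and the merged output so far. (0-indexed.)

i=0 j=0: A[i]=3>B[j]=1 take 1, j++
i=0 j=1: A[i]=3<=B[j]=6 take 3, i++
i=1 j=1: A[i]=7>B[j]=6 take 6, j++
i=1 j=2: A[i]=7<=B[j]=13 take 7, i++
i=2 j=2: A[i]=13<=B[j]=13 take 13, i++
i=3 j=2: A[i]=17>B[j]=13 take 13, j++
i=3 j=3: A[i]=17<=B[j]=24 take 17, i++
i=4 j=3: A[i]=19<=B[j]=24 take 19, i++
i=5 j=3: A[i]=26>B[j]=24 take 24, j++
i=5 j=4: A[i]=26>B[j]=25 take 25, j++

i=5, j=5, merged so far=[1, 3, 6, 7, 13, 13, 17, 19, 24, 25]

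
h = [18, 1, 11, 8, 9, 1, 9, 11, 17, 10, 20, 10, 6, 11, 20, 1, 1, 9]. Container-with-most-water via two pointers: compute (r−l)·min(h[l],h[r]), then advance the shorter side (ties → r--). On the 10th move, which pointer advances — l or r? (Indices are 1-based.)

l

[1,18] min(18,9)*17=153 best=153 * → r--
[1,17] min(18,1)*16=16 best=153 → r--
[1,16] min(18,1)*15=15 best=153 → r--
[1,15] min(18,20)*14=252 best=252 * → l++
[2,15] min(1,20)*13=13 best=252 → l++
[3,15] min(11,20)*12=132 best=252 → l++
[4,15] min(8,20)*11=88 best=252 → l++
[5,15] min(9,20)*10=90 best=252 → l++
[6,15] min(1,20)*9=9 best=252 → l++
[7,15] min(9,20)*8=72 best=252 → l++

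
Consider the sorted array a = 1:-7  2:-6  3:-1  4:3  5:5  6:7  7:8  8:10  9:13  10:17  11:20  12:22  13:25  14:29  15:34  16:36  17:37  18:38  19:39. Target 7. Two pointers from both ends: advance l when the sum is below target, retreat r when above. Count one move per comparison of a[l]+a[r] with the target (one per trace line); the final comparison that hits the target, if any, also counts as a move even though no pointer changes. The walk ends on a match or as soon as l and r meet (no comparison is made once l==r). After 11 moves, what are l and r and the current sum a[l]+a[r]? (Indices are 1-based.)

l=2, r=9, sum=7

l=1 r=19: -7+39=32 >7, r--
l=1 r=18: -7+38=31 >7, r--
l=1 r=17: -7+37=30 >7, r--
l=1 r=16: -7+36=29 >7, r--
l=1 r=15: -7+34=27 >7, r--
l=1 r=14: -7+29=22 >7, r--
l=1 r=13: -7+25=18 >7, r--
l=1 r=12: -7+22=15 >7, r--
l=1 r=11: -7+20=13 >7, r--
l=1 r=10: -7+17=10 >7, r--
l=1 r=9: -7+13=6 <7, l++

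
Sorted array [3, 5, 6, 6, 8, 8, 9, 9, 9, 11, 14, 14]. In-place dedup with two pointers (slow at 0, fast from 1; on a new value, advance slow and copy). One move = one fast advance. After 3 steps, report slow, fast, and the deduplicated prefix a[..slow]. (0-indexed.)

slow=0 fast=1: a[fast]=5≠a[slow]=3 write a[1]=5, slow++,fast++
slow=1 fast=2: a[fast]=6≠a[slow]=5 write a[2]=6, slow++,fast++
slow=2 fast=3: a[fast]=6=a[slow] dup, fast++

slow=2, fast=4, prefix=[3, 5, 6]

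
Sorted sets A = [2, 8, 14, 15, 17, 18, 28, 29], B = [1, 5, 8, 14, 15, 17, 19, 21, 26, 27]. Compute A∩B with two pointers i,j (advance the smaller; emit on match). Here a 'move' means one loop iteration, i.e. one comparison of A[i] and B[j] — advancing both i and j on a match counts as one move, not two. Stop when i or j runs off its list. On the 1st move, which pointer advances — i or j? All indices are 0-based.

[i=0,j=0] 2>1 → j++

j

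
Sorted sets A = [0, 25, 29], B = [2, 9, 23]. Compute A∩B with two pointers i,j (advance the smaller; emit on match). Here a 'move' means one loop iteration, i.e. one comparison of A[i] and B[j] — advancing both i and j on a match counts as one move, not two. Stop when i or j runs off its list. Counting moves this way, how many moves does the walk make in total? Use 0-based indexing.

i=0 j=0: 0<2, i++
i=1 j=0: 25>2, j++
i=1 j=1: 25>9, j++
i=1 j=2: 25>23, j++

4 moves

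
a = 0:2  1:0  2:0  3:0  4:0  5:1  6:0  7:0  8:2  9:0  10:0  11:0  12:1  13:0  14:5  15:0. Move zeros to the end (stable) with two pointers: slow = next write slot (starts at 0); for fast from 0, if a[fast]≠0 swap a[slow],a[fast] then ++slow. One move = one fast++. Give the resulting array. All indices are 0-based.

[2, 1, 2, 1, 5, 0, 0, 0, 0, 0, 0, 0, 0, 0, 0, 0]

slow=0 fast=0: a[fast]=2≠0 swap→a[0]=2, slow++,fast++
slow=1 fast=1: a[fast]=0, fast++
slow=1 fast=2: a[fast]=0, fast++
slow=1 fast=3: a[fast]=0, fast++
slow=1 fast=4: a[fast]=0, fast++
slow=1 fast=5: a[fast]=1≠0 swap→a[1]=1, slow++,fast++
slow=2 fast=6: a[fast]=0, fast++
slow=2 fast=7: a[fast]=0, fast++
slow=2 fast=8: a[fast]=2≠0 swap→a[2]=2, slow++,fast++
slow=3 fast=9: a[fast]=0, fast++
slow=3 fast=10: a[fast]=0, fast++
slow=3 fast=11: a[fast]=0, fast++
slow=3 fast=12: a[fast]=1≠0 swap→a[3]=1, slow++,fast++
slow=4 fast=13: a[fast]=0, fast++
slow=4 fast=14: a[fast]=5≠0 swap→a[4]=5, slow++,fast++
slow=5 fast=15: a[fast]=0, fast++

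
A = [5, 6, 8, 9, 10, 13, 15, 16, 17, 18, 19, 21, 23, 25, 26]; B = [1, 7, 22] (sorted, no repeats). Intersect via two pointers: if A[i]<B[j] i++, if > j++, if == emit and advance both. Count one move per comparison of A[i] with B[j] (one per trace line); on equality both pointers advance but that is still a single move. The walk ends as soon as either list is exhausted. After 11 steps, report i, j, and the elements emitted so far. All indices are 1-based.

i=1 j=1: 5>1, j++
i=1 j=2: 5<7, i++
i=2 j=2: 6<7, i++
i=3 j=2: 8>7, j++
i=3 j=3: 8<22, i++
i=4 j=3: 9<22, i++
i=5 j=3: 10<22, i++
i=6 j=3: 13<22, i++
i=7 j=3: 15<22, i++
i=8 j=3: 16<22, i++
i=9 j=3: 17<22, i++

i=10, j=3, emitted=[]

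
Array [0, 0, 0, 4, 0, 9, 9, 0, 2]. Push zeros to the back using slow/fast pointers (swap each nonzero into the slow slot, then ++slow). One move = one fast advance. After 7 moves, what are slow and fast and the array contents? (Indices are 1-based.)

slow=1 fast=1: a[fast]=0, fast++
slow=1 fast=2: a[fast]=0, fast++
slow=1 fast=3: a[fast]=0, fast++
slow=1 fast=4: a[fast]=4≠0 swap→a[1]=4, slow++,fast++
slow=2 fast=5: a[fast]=0, fast++
slow=2 fast=6: a[fast]=9≠0 swap→a[2]=9, slow++,fast++
slow=3 fast=7: a[fast]=9≠0 swap→a[3]=9, slow++,fast++

slow=4, fast=8, a=[4, 9, 9, 0, 0, 0, 0, 0, 2]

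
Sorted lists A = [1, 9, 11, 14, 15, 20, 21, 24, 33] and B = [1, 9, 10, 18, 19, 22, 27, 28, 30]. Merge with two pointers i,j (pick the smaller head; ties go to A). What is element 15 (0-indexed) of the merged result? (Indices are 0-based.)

merged[15] = 28

i=0 j=0: A[i]=1<=B[j]=1 take 1, i++
i=1 j=0: A[i]=9>B[j]=1 take 1, j++
i=1 j=1: A[i]=9<=B[j]=9 take 9, i++
i=2 j=1: A[i]=11>B[j]=9 take 9, j++
i=2 j=2: A[i]=11>B[j]=10 take 10, j++
i=2 j=3: A[i]=11<=B[j]=18 take 11, i++
i=3 j=3: A[i]=14<=B[j]=18 take 14, i++
i=4 j=3: A[i]=15<=B[j]=18 take 15, i++
i=5 j=3: A[i]=20>B[j]=18 take 18, j++
i=5 j=4: A[i]=20>B[j]=19 take 19, j++
i=5 j=5: A[i]=20<=B[j]=22 take 20, i++
i=6 j=5: A[i]=21<=B[j]=22 take 21, i++
i=7 j=5: A[i]=24>B[j]=22 take 22, j++
i=7 j=6: A[i]=24<=B[j]=27 take 24, i++
i=8 j=6: A[i]=33>B[j]=27 take 27, j++
i=8 j=7: A[i]=33>B[j]=28 take 28, j++
i=8 j=8: A[i]=33>B[j]=30 take 30, j++
i=8 j=9: B done, take A[i]=33, i++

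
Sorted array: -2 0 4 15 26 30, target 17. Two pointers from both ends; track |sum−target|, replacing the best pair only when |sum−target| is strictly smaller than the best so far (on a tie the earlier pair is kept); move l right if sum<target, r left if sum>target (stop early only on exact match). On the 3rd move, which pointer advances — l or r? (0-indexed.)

l

l=0 r=5: -2+30=28 d=11 *, r--
l=0 r=4: -2+26=24 d=7 *, r--
l=0 r=3: -2+15=13 d=4 *, l++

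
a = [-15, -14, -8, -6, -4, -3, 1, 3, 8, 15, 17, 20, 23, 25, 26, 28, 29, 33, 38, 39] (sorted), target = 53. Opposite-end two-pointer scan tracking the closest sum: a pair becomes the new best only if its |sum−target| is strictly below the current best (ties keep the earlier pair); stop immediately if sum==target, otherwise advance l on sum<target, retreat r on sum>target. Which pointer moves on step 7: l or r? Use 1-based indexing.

l=1 r=20: -15+39=24 d=29 *, l++
l=2 r=20: -14+39=25 d=28 *, l++
l=3 r=20: -8+39=31 d=22 *, l++
l=4 r=20: -6+39=33 d=20 *, l++
l=5 r=20: -4+39=35 d=18 *, l++
l=6 r=20: -3+39=36 d=17 *, l++
l=7 r=20: 1+39=40 d=13 *, l++

l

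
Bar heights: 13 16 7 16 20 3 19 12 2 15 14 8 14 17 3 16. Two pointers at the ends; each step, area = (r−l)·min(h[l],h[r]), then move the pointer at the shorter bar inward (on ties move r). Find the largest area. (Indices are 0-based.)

max area = 224

[0,15] min(13,16)*15=195 best=195 * → l++
[1,15] min(16,16)*14=224 best=224 * → r--
[1,14] min(16,3)*13=39 best=224 → r--
[1,13] min(16,17)*12=192 best=224 → l++
[2,13] min(7,17)*11=77 best=224 → l++
[3,13] min(16,17)*10=160 best=224 → l++
[4,13] min(20,17)*9=153 best=224 → r--
[4,12] min(20,14)*8=112 best=224 → r--
[4,11] min(20,8)*7=56 best=224 → r--
[4,10] min(20,14)*6=84 best=224 → r--
[4,9] min(20,15)*5=75 best=224 → r--
[4,8] min(20,2)*4=8 best=224 → r--
[4,7] min(20,12)*3=36 best=224 → r--
[4,6] min(20,19)*2=38 best=224 → r--
[4,5] min(20,3)*1=3 best=224 → r--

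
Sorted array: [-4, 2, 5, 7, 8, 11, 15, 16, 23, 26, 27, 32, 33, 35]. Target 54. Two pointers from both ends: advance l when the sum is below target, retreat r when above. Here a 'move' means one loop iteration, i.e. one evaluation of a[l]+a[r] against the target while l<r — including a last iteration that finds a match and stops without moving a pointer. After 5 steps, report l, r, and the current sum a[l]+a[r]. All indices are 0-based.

l=5, r=13, sum=46

[0,13] -4+35=31 <54 → l++
[1,13] 2+35=37 <54 → l++
[2,13] 5+35=40 <54 → l++
[3,13] 7+35=42 <54 → l++
[4,13] 8+35=43 <54 → l++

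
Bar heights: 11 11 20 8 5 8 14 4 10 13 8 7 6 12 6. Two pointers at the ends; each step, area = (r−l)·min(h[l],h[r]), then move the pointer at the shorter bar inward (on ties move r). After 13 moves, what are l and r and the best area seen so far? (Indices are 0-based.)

l=2, r=3, best area=143

[0,14] min(11,6)*14=84 best=84 * → r--
[0,13] min(11,12)*13=143 best=143 * → l++
[1,13] min(11,12)*12=132 best=143 → l++
[2,13] min(20,12)*11=132 best=143 → r--
[2,12] min(20,6)*10=60 best=143 → r--
[2,11] min(20,7)*9=63 best=143 → r--
[2,10] min(20,8)*8=64 best=143 → r--
[2,9] min(20,13)*7=91 best=143 → r--
[2,8] min(20,10)*6=60 best=143 → r--
[2,7] min(20,4)*5=20 best=143 → r--
[2,6] min(20,14)*4=56 best=143 → r--
[2,5] min(20,8)*3=24 best=143 → r--
[2,4] min(20,5)*2=10 best=143 → r--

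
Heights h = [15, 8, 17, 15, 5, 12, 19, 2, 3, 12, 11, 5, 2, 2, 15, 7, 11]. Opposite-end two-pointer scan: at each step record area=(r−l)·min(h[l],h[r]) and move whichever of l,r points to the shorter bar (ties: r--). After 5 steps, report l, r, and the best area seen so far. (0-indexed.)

l=0, r=11, best area=210

[0,16] min(15,11)*16=176 best=176 * → r--
[0,15] min(15,7)*15=105 best=176 → r--
[0,14] min(15,15)*14=210 best=210 * → r--
[0,13] min(15,2)*13=26 best=210 → r--
[0,12] min(15,2)*12=24 best=210 → r--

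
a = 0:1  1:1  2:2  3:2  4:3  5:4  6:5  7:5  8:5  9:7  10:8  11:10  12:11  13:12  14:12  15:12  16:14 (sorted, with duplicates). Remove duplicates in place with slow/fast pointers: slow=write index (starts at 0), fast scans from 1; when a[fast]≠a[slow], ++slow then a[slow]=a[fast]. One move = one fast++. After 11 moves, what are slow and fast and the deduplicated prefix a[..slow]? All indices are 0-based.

slow=7, fast=12, prefix=[1, 2, 3, 4, 5, 7, 8, 10]

(s=0,f=1) a[fast]=1=a[slow] dup → fast++
(s=0,f=2) a[fast]=2≠a[slow]=1 write a[1]=2 → slow++,fast++
(s=1,f=3) a[fast]=2=a[slow] dup → fast++
(s=1,f=4) a[fast]=3≠a[slow]=2 write a[2]=3 → slow++,fast++
(s=2,f=5) a[fast]=4≠a[slow]=3 write a[3]=4 → slow++,fast++
(s=3,f=6) a[fast]=5≠a[slow]=4 write a[4]=5 → slow++,fast++
(s=4,f=7) a[fast]=5=a[slow] dup → fast++
(s=4,f=8) a[fast]=5=a[slow] dup → fast++
(s=4,f=9) a[fast]=7≠a[slow]=5 write a[5]=7 → slow++,fast++
(s=5,f=10) a[fast]=8≠a[slow]=7 write a[6]=8 → slow++,fast++
(s=6,f=11) a[fast]=10≠a[slow]=8 write a[7]=10 → slow++,fast++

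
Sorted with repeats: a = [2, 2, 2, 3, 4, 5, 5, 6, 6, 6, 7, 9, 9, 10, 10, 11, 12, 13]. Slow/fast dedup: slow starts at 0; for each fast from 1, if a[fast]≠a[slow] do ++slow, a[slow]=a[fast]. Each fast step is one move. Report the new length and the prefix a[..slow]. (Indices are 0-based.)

length 11; prefix = [2, 3, 4, 5, 6, 7, 9, 10, 11, 12, 13]

(s=0,f=1) a[fast]=2=a[slow] dup → fast++
(s=0,f=2) a[fast]=2=a[slow] dup → fast++
(s=0,f=3) a[fast]=3≠a[slow]=2 write a[1]=3 → slow++,fast++
(s=1,f=4) a[fast]=4≠a[slow]=3 write a[2]=4 → slow++,fast++
(s=2,f=5) a[fast]=5≠a[slow]=4 write a[3]=5 → slow++,fast++
(s=3,f=6) a[fast]=5=a[slow] dup → fast++
(s=3,f=7) a[fast]=6≠a[slow]=5 write a[4]=6 → slow++,fast++
(s=4,f=8) a[fast]=6=a[slow] dup → fast++
(s=4,f=9) a[fast]=6=a[slow] dup → fast++
(s=4,f=10) a[fast]=7≠a[slow]=6 write a[5]=7 → slow++,fast++
(s=5,f=11) a[fast]=9≠a[slow]=7 write a[6]=9 → slow++,fast++
(s=6,f=12) a[fast]=9=a[slow] dup → fast++
(s=6,f=13) a[fast]=10≠a[slow]=9 write a[7]=10 → slow++,fast++
(s=7,f=14) a[fast]=10=a[slow] dup → fast++
(s=7,f=15) a[fast]=11≠a[slow]=10 write a[8]=11 → slow++,fast++
(s=8,f=16) a[fast]=12≠a[slow]=11 write a[9]=12 → slow++,fast++
(s=9,f=17) a[fast]=13≠a[slow]=12 write a[10]=13 → slow++,fast++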